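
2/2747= 2/2747 = 0.00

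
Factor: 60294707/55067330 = 2^( - 1 )*5^(-1)*11^1*23^1*67^1*3557^1*5506733^(-1)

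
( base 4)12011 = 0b110000101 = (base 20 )J9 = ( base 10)389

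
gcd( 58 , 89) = 1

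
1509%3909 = 1509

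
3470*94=326180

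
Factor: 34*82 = 2788 = 2^2*17^1*41^1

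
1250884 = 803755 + 447129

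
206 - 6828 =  - 6622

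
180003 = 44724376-44544373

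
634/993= 634/993  =  0.64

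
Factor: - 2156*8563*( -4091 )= 2^2*7^2*11^1*4091^1 * 8563^1=75527338348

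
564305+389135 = 953440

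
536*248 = 132928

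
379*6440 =2440760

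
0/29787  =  0 = 0.00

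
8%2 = 0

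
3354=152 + 3202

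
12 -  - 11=23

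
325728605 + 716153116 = 1041881721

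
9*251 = 2259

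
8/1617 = 8/1617  =  0.00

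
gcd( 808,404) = 404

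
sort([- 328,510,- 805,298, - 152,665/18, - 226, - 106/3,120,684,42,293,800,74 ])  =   [  -  805, - 328, - 226, - 152, - 106/3,665/18,  42, 74,120, 293, 298, 510,684, 800]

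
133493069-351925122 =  - 218432053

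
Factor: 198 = 2^1*3^2*11^1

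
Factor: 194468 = 2^2*61^1*797^1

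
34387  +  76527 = 110914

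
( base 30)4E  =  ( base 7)251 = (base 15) 8e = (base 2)10000110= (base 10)134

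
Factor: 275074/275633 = 2^1*19^( - 1) * 89^(-1 )*163^ ( - 1 )*137537^1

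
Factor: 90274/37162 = 17^( - 1 )*1093^(-1)*45137^1=45137/18581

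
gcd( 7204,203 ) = 1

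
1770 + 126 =1896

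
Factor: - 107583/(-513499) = 141/673 = 3^1 * 47^1*673^( - 1)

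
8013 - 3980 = 4033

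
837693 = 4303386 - 3465693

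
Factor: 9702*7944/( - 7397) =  - 77072688/7397 = - 2^4*3^3*7^2*11^1*13^( - 1)*331^1* 569^( - 1)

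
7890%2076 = 1662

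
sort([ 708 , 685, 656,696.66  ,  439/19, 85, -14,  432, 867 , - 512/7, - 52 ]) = [ - 512/7,-52 , - 14,  439/19,85,432,656, 685,  696.66,  708,  867] 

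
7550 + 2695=10245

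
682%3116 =682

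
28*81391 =2278948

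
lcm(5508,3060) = 27540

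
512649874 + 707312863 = 1219962737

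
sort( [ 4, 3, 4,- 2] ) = [ - 2, 3,  4,4] 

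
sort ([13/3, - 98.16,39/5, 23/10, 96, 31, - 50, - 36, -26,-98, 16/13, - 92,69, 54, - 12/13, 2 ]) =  [ - 98.16, - 98, - 92, - 50, - 36, - 26, - 12/13 , 16/13,2,23/10,13/3,39/5,31, 54,69,96 ]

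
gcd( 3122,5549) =1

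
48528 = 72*674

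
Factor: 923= 13^1*71^1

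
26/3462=13/1731 =0.01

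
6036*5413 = 32672868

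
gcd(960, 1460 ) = 20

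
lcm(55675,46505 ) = 3952925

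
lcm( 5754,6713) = 40278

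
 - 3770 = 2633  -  6403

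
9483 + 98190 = 107673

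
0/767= 0 = 0.00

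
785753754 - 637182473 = 148571281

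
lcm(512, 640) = 2560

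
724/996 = 181/249=0.73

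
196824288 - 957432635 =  - 760608347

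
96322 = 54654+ 41668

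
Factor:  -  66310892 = -2^2 * 2017^1*8219^1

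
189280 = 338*560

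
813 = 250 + 563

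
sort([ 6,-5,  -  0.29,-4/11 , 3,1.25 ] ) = [ - 5, - 4/11, - 0.29,1.25, 3,6] 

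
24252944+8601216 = 32854160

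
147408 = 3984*37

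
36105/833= 43 + 286/833  =  43.34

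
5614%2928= 2686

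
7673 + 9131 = 16804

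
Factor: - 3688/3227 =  -2^3*7^( - 1 ) = -8/7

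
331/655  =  331/655=0.51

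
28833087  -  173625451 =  - 144792364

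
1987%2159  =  1987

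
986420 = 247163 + 739257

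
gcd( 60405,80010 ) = 15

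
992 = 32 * 31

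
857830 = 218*3935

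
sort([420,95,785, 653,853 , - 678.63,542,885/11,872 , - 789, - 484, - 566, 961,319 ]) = [-789, - 678.63, - 566, - 484, 885/11, 95 , 319,420,542,653,785,  853, 872,961 ]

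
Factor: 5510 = 2^1*5^1  *19^1*29^1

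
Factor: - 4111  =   - 4111^1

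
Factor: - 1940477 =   -  7^1*11^2*29^1*79^1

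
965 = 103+862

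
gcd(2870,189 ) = 7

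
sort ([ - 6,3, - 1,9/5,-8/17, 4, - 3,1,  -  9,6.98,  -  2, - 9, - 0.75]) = [ - 9, - 9, - 6,  -  3, - 2,-1, - 0.75, - 8/17,1,9/5,3,4, 6.98 ]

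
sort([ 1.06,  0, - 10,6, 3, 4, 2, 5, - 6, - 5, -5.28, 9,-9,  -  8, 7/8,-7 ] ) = [ - 10,- 9, - 8, - 7, -6,  -  5.28,-5,0, 7/8, 1.06, 2, 3,  4,5, 6, 9]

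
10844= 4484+6360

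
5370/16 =335+5/8 =335.62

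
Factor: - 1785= - 3^1  *5^1*7^1 * 17^1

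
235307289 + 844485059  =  1079792348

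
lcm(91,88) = 8008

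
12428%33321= 12428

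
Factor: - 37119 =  - 3^1*12373^1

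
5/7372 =5/7372 = 0.00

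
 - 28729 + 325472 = 296743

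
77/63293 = 77/63293 = 0.00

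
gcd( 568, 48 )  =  8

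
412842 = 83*4974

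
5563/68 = 81  +  55/68 = 81.81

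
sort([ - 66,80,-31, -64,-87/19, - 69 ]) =[  -  69, - 66,- 64,  -  31, - 87/19, 80 ] 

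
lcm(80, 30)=240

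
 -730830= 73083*(-10)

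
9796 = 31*316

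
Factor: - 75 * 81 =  - 3^5  *5^2 = -  6075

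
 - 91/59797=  - 91/59797 = - 0.00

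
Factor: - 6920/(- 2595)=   2^3*3^( - 1) =8/3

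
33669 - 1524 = 32145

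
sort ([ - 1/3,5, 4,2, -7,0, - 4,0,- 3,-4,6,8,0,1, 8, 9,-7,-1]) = [ - 7, -7, - 4, - 4,  -  3,-1, - 1/3,0,0,0, 1,2, 4,5,  6, 8 , 8, 9 ] 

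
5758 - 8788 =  - 3030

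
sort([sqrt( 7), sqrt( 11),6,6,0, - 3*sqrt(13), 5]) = [ - 3*sqrt(13 ),0,  sqrt( 7 ), sqrt(11),5,6, 6 ] 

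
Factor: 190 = 2^1*5^1*19^1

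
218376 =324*674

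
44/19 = 44/19 = 2.32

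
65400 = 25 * 2616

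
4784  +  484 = 5268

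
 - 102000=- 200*510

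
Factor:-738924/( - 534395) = 2^2*3^1*5^( - 1)*17^(  -  1)*139^1 *443^1*6287^( - 1 ) 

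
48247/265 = 48247/265 = 182.06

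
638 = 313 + 325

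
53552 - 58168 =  - 4616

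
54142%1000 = 142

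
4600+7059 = 11659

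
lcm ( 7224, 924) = 79464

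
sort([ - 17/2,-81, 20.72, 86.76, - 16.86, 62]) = [ - 81, - 16.86 , - 17/2, 20.72, 62, 86.76] 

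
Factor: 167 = 167^1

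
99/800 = 99/800 = 0.12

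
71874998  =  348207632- 276332634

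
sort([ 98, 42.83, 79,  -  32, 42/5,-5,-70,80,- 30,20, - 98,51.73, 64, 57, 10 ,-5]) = [ - 98, - 70,-32,-30, - 5,-5, 42/5,10, 20,42.83, 51.73, 57, 64,79, 80, 98 ]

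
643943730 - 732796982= - 88853252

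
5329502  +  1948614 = 7278116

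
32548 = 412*79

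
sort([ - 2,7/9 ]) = [ - 2 , 7/9 ]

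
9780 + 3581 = 13361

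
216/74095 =216/74095=0.00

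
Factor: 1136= 2^4*71^1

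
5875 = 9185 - 3310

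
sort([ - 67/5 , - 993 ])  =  [ - 993,  -  67/5]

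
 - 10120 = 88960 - 99080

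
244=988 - 744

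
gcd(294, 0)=294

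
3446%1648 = 150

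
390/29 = 13 +13/29 = 13.45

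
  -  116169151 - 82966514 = - 199135665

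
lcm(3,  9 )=9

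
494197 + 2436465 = 2930662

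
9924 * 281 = 2788644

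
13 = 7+6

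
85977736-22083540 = 63894196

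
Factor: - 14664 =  - 2^3  *3^1*13^1  *  47^1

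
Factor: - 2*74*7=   -  2^2*7^1*37^1=- 1036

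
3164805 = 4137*765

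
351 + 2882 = 3233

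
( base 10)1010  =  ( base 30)13k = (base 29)15o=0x3F2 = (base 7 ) 2642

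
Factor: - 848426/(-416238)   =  3^( - 1)*19^1*83^1*173^( - 1) * 269^1*401^( -1) = 424213/208119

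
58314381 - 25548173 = 32766208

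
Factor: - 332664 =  - 2^3*3^1*83^1*167^1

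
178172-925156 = -746984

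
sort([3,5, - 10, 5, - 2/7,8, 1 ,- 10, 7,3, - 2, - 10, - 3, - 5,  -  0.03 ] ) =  [  -  10, - 10, -10,-5, - 3, - 2, - 2/7, - 0.03,1,3, 3 , 5,5, 7,8]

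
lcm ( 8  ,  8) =8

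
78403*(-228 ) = -17875884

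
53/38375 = 53/38375 = 0.00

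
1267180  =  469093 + 798087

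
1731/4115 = 1731/4115 =0.42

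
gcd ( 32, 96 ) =32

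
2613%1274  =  65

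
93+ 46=139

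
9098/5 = 9098/5  =  1819.60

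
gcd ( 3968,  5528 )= 8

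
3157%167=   151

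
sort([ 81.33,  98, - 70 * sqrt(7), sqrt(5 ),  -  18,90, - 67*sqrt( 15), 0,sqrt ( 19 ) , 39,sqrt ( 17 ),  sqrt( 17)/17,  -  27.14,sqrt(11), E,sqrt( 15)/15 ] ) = [ -67*sqrt ( 15 ), -70*sqrt( 7 ),  -  27.14, - 18,0, sqrt(17)/17,sqrt(15)/15, sqrt( 5), E,sqrt( 11 ),sqrt( 17 ),sqrt( 19),  39,  81.33,90,98 ]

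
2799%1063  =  673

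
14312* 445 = 6368840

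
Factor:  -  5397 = -3^1 * 7^1 * 257^1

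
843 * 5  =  4215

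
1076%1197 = 1076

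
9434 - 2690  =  6744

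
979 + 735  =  1714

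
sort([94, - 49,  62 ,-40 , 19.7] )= [ - 49, - 40, 19.7, 62 , 94]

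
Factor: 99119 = 99119^1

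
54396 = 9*6044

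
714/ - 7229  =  -1 + 6515/7229 =- 0.10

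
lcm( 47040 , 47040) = 47040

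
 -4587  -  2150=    - 6737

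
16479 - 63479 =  - 47000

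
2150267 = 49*43883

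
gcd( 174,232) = 58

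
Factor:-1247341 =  - 17^1 * 239^1*307^1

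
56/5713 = 56/5713 = 0.01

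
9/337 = 9/337 =0.03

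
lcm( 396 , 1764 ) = 19404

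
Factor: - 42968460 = - 2^2*3^1*5^1 * 733^1*977^1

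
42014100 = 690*60890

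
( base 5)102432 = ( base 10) 3492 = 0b110110100100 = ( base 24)61c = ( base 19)9CF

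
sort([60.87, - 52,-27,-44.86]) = [ - 52,- 44.86,-27, 60.87]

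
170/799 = 10/47 =0.21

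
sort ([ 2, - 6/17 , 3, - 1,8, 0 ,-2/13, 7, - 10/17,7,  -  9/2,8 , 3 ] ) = [ - 9/2, - 1, - 10/17, - 6/17, - 2/13 , 0, 2, 3 , 3 , 7,7, 8, 8 ]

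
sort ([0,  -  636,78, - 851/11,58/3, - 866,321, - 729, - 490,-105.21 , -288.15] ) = [ - 866, - 729, - 636, - 490,-288.15, - 105.21, - 851/11,0, 58/3,  78, 321 ] 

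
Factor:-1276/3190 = -2/5= - 2^1*5^( - 1)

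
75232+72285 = 147517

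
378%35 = 28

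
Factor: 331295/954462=2^(-1) *3^( - 1 )*5^1*173^1*271^(-1 )*383^1*587^(  -  1 )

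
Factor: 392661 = 3^3*14543^1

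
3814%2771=1043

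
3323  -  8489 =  - 5166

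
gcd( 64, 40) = 8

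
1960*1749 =3428040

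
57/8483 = 57/8483= 0.01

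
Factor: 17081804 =2^2*17^1*251203^1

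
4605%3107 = 1498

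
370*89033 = 32942210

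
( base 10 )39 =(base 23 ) 1G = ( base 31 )18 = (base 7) 54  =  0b100111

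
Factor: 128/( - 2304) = - 1/18 = - 2^( - 1)*3^( -2)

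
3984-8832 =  - 4848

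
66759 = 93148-26389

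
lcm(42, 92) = 1932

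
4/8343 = 4/8343 = 0.00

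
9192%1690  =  742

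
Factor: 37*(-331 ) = -12247 = -37^1 *331^1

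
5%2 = 1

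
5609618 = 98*57241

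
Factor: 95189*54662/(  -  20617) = -5203221118/20617 = - 2^1*53^( - 1)*151^1*181^1*389^( - 1)*95189^1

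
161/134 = 161/134 =1.20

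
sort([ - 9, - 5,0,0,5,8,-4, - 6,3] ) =[ -9, - 6, - 5, - 4, 0,0,3,5,  8]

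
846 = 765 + 81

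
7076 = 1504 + 5572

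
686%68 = 6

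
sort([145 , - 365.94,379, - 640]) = [ - 640, - 365.94,145, 379 ]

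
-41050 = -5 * 8210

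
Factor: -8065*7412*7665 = -458196683700 = - 2^2*3^1*5^2*7^1 * 17^1*73^1 * 109^1*1613^1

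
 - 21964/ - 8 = 5491/2=2745.50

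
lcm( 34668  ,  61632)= 554688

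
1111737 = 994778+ 116959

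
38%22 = 16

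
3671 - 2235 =1436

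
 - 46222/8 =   -  23111/4 = - 5777.75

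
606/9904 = 303/4952 = 0.06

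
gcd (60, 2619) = 3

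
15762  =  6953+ 8809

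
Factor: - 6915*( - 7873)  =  3^1*5^1*461^1*7873^1 = 54441795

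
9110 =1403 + 7707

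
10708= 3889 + 6819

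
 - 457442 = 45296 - 502738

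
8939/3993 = 8939/3993 = 2.24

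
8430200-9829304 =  - 1399104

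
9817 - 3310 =6507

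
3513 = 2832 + 681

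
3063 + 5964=9027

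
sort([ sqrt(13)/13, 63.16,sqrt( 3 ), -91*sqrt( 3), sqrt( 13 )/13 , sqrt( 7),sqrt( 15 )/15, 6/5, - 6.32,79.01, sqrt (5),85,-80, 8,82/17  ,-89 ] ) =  [-91*sqrt( 3), - 89, - 80, - 6.32 , sqrt( 15 )/15,sqrt(13 )/13 , sqrt( 13 )/13, 6/5, sqrt( 3 ), sqrt ( 5 )  ,  sqrt ( 7 ),  82/17,8,  63.16 , 79.01, 85 ]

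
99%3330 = 99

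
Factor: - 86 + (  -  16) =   -  102 = - 2^1*3^1*17^1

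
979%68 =27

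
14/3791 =14/3791 = 0.00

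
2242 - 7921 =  -5679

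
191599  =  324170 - 132571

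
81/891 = 1/11 = 0.09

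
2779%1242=295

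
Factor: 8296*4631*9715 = 2^3*5^1*11^1*17^1  *29^1*61^1*67^1 * 421^1  =  373238408840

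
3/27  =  1/9 = 0.11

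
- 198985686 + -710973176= -909958862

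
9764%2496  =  2276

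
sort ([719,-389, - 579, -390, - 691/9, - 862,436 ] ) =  [ - 862, - 579, - 390, - 389,-691/9,436,719]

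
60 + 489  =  549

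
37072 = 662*56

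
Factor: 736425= 3^3* 5^2*1091^1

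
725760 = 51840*14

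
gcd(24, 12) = 12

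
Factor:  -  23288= - 2^3 * 41^1 * 71^1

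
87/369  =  29/123 = 0.24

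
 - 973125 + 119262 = - 853863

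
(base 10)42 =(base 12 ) 36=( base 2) 101010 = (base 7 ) 60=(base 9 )46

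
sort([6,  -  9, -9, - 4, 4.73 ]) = [ -9, - 9,-4, 4.73,  6]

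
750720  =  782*960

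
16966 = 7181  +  9785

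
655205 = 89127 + 566078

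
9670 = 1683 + 7987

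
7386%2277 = 555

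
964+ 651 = 1615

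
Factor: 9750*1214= 2^2*3^1 * 5^3*13^1*607^1 = 11836500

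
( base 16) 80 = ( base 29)4C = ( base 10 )128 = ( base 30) 48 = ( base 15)88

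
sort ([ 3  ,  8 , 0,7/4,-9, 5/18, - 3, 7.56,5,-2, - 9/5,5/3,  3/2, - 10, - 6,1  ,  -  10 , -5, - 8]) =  [ -10, - 10, - 9 , - 8,-6, - 5, - 3, - 2, - 9/5,0, 5/18,1, 3/2,  5/3, 7/4, 3,5,7.56,8]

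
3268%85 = 38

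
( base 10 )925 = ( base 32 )ST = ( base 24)1ed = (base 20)265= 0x39d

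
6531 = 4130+2401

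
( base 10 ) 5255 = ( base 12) 305B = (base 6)40155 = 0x1487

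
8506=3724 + 4782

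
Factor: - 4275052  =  -2^2 * 71^1*15053^1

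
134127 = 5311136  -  5177009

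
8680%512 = 488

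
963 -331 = 632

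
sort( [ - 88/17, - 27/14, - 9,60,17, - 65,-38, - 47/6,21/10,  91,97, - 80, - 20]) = [ - 80, - 65 , - 38, - 20 , - 9, - 47/6,-88/17,  -  27/14,21/10,17,  60, 91,97 ] 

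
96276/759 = 32092/253 = 126.85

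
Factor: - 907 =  - 907^1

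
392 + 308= 700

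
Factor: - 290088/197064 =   -  3^1*7^( - 1)*23^( - 1) * 79^1 = - 237/161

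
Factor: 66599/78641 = 13^1*19^( - 1)*47^1*109^1*4139^( - 1)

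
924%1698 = 924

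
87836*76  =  6675536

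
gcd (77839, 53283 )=1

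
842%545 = 297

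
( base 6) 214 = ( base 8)122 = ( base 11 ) 75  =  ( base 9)101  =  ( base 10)82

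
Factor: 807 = 3^1*269^1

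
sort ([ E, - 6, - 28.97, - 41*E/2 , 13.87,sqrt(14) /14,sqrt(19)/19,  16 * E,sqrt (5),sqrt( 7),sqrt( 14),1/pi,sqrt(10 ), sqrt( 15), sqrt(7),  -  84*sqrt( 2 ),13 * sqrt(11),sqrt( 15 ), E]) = [ - 84*sqrt( 2), - 41 * E/2,  -  28.97, - 6,sqrt( 19 )/19 , sqrt( 14)/14,1/pi, sqrt( 5), sqrt( 7),sqrt(7 ),E,E,  sqrt( 10) , sqrt( 14), sqrt( 15), sqrt(15),13.87,13*sqrt(11), 16*E ]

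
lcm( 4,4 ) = 4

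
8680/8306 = 1 + 187/4153  =  1.05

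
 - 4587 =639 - 5226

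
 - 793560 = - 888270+94710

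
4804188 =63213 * 76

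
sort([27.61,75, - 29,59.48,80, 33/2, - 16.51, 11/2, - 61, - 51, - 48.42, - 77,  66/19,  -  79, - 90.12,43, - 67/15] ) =[-90.12,  -  79,-77,-61, - 51 , - 48.42, - 29, - 16.51 , - 67/15, 66/19,11/2,  33/2,27.61,43,59.48 , 75, 80]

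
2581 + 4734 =7315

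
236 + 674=910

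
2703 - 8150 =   -  5447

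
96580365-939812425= - 843232060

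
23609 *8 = 188872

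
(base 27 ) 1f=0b101010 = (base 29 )1d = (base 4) 222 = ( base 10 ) 42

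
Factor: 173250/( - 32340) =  - 75/14 = - 2^( - 1)*3^1 * 5^2*7^ ( - 1 ) 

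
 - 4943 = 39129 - 44072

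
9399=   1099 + 8300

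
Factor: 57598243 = 409^1*140827^1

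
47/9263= 47/9263= 0.01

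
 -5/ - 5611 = 5/5611 = 0.00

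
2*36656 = 73312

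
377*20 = 7540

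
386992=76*5092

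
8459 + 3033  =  11492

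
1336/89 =15 + 1/89= 15.01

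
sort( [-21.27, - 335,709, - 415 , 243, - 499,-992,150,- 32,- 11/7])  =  [ - 992, - 499, -415,-335, - 32, - 21.27, - 11/7,150,  243, 709]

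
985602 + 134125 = 1119727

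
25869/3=8623= 8623.00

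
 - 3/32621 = -1  +  32618/32621 = - 0.00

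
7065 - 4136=2929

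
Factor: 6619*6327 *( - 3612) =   -  151264827756= - 2^2*3^3*7^1*19^1*37^1 * 43^1 * 6619^1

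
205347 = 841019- 635672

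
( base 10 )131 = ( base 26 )51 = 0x83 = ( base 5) 1011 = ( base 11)10A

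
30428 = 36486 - 6058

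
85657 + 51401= 137058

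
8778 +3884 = 12662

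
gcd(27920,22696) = 8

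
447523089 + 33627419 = 481150508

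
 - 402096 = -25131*16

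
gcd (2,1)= 1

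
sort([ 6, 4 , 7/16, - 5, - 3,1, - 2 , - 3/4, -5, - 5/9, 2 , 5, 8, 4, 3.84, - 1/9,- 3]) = [ - 5, - 5, - 3, - 3, - 2, - 3/4, - 5/9, - 1/9, 7/16,1, 2, 3.84, 4,4,5, 6, 8 ] 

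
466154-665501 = -199347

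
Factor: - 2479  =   - 37^1*67^1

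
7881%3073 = 1735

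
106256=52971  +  53285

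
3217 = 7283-4066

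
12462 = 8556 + 3906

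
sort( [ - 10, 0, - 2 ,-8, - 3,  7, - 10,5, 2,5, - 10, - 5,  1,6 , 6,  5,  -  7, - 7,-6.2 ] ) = [ - 10, - 10, - 10,-8,-7, - 7,-6.2 , - 5,  -  3, - 2 , 0, 1,2,  5, 5,  5,6, 6, 7 ]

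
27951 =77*363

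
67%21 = 4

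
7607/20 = 7607/20 = 380.35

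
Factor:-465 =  - 3^1*5^1*31^1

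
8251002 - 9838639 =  -1587637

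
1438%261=133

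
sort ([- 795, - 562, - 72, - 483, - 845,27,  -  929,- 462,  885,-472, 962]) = [ - 929,  -  845,- 795,  -  562, - 483, - 472, -462,-72 , 27,885, 962 ] 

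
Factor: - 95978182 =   -  2^1 * 157^1*305663^1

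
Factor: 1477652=2^2*11^2*43^1*71^1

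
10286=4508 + 5778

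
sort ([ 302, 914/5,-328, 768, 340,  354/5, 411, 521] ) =[-328, 354/5,914/5, 302, 340,411, 521, 768 ] 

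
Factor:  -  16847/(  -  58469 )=17^1*59^(-1) = 17/59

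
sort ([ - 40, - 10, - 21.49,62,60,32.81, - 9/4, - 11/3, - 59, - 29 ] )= [ - 59, - 40, - 29, - 21.49 , - 10, - 11/3,  -  9/4,32.81,60,62 ]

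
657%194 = 75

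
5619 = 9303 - 3684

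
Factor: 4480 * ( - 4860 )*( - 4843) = 2^9 * 3^5*5^2 * 7^1 * 29^1*167^1 = 105445670400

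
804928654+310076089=1115004743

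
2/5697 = 2/5697 = 0.00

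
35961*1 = 35961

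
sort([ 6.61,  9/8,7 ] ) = [ 9/8 , 6.61  ,  7]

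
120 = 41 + 79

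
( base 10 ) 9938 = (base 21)11b5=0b10011011010010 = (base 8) 23322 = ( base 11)7515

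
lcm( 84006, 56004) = 168012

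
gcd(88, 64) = 8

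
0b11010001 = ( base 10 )209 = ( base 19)B0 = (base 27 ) 7k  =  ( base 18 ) bb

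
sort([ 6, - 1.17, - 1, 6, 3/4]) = [ - 1.17, - 1, 3/4 , 6, 6]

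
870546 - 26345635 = -25475089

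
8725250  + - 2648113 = 6077137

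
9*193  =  1737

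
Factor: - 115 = - 5^1*23^1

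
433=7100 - 6667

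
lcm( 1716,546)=12012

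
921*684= 629964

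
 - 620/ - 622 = 310/311= 1.00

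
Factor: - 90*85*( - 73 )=558450 = 2^1*3^2*5^2*17^1*73^1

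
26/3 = 8 + 2/3= 8.67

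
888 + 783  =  1671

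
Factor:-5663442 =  - 2^1*3^1*37^1*97^1*263^1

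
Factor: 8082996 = 2^2*3^1 * 29^1*23227^1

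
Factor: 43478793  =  3^2*2131^1 * 2267^1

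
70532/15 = 4702  +  2/15 = 4702.13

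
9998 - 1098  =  8900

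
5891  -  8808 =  - 2917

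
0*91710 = 0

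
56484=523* 108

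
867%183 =135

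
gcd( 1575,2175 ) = 75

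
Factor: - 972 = - 2^2*3^5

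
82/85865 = 82/85865 =0.00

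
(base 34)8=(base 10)8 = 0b1000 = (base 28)8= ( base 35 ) 8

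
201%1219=201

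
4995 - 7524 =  - 2529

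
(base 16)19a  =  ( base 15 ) 1C5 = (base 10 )410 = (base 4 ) 12122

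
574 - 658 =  - 84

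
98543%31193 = 4964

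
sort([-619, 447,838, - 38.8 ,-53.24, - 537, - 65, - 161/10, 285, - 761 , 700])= [ - 761,-619, - 537, - 65 , - 53.24, - 38.8, - 161/10 , 285,447 , 700, 838]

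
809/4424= 809/4424 = 0.18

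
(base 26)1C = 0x26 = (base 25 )1D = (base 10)38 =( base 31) 17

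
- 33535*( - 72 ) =2414520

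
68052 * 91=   6192732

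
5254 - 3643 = 1611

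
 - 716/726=-1+ 5/363 = -0.99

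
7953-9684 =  - 1731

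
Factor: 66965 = 5^1*59^1*227^1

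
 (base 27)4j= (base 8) 177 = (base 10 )127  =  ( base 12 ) a7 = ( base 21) 61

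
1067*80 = 85360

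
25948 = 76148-50200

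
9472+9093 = 18565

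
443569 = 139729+303840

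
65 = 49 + 16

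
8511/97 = 8511/97= 87.74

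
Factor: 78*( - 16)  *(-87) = 2^5*3^2 * 13^1*29^1 = 108576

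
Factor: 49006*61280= 3003087680 = 2^6*5^1*107^1*229^1*383^1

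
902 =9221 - 8319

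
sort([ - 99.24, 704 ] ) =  [ - 99.24,  704]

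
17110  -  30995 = -13885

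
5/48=5/48 = 0.10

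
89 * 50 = 4450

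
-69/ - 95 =69/95 = 0.73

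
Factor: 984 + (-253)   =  17^1*43^1 = 731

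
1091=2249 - 1158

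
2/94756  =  1/47378 = 0.00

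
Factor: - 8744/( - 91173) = 2^3 * 3^( - 1 ) * 1093^1*30391^( - 1)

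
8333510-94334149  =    -  86000639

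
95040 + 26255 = 121295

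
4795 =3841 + 954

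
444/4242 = 74/707= 0.10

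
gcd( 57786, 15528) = 6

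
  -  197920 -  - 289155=91235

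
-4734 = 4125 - 8859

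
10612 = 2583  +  8029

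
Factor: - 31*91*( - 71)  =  7^1*13^1*31^1*71^1 = 200291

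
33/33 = 1=1.00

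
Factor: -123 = -3^1 * 41^1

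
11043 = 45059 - 34016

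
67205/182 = 67205/182 = 369.26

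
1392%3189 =1392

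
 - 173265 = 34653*( -5 ) 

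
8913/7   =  1273 + 2/7 = 1273.29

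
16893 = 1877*9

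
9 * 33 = 297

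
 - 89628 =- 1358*66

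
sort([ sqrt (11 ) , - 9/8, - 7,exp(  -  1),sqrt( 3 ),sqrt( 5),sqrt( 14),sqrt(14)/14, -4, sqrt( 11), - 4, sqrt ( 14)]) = [  -  7,- 4, - 4, - 9/8,sqrt(14)/14 , exp( - 1),sqrt( 3),sqrt(5),sqrt(11), sqrt(11) , sqrt(14),sqrt(14) ]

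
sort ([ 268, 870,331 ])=[ 268, 331,870]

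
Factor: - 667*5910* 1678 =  - 2^2*3^1 * 5^1*23^1 * 29^1*197^1*839^1 = - 6614625660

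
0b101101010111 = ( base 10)2903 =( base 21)6C5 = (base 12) 181B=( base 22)5ll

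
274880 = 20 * 13744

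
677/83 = 677/83 =8.16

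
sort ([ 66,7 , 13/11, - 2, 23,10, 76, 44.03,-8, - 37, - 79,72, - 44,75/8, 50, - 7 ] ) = [ - 79, - 44, - 37, - 8,-7, - 2, 13/11, 7,  75/8, 10,23,44.03,50, 66, 72, 76 ]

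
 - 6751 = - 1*6751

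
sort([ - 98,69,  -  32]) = [ - 98, - 32,69 ]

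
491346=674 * 729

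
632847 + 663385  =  1296232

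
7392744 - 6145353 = 1247391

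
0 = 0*68892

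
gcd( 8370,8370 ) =8370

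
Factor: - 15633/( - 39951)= 3^2*23^( - 1)   =  9/23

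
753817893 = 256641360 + 497176533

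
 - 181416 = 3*( - 60472) 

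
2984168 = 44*67822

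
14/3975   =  14/3975 = 0.00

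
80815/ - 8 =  - 10102 + 1/8 = - 10101.88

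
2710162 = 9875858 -7165696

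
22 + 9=31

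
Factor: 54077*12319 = 17^1*97^1*127^1*3181^1 = 666174563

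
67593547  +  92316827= 159910374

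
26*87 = 2262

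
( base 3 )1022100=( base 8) 1672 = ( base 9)1270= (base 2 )1110111010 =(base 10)954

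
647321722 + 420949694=1068271416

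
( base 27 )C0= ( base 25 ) CO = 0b101000100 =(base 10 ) 324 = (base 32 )a4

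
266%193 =73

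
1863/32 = 58+ 7/32  =  58.22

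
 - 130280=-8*16285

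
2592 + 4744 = 7336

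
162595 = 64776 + 97819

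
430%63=52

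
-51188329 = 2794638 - 53982967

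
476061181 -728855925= - 252794744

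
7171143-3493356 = 3677787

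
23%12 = 11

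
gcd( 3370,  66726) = 674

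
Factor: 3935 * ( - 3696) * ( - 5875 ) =2^4 * 3^1*5^4*7^1 * 11^1  *47^1*787^1 = 85444590000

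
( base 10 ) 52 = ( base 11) 48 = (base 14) 3a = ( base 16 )34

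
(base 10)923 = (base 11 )76a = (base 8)1633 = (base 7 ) 2456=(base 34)R5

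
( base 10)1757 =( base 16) 6DD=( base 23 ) 379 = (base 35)1F7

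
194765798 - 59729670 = 135036128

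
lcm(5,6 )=30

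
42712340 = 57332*745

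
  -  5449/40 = -137 +31/40 =- 136.22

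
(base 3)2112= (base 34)20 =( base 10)68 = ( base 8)104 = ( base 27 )2e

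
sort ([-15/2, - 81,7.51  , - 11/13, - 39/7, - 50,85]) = [ - 81, - 50, - 15/2, - 39/7, - 11/13,7.51, 85] 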